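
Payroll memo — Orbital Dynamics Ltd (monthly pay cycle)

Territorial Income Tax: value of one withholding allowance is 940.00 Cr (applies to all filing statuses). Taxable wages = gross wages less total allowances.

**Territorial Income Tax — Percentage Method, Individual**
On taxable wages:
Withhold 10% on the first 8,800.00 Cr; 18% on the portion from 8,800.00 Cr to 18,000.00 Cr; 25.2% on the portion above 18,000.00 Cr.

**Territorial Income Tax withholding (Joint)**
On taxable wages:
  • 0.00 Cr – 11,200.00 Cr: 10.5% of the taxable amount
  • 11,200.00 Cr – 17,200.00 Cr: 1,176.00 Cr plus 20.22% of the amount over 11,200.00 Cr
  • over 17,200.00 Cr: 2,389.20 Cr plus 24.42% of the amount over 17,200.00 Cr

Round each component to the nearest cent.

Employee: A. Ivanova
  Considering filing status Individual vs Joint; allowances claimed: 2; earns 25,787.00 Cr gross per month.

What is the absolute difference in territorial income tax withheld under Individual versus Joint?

Territorial Income Tax (Individual): taxable = 25,787.00 Cr − 2×940.00 Cr = 23,907.00 Cr
  2,536.00 Cr + 25.2% × (23,907.00 Cr − 18,000.00 Cr) = 2,536.00 Cr + 25.2% × 5,907.00 Cr = 4,024.56 Cr
Territorial Income Tax (Joint): taxable = 25,787.00 Cr − 2×940.00 Cr = 23,907.00 Cr
  2,389.20 Cr + 24.42% × (23,907.00 Cr − 17,200.00 Cr) = 2,389.20 Cr + 24.42% × 6,707.00 Cr = 4,027.05 Cr
Difference: |4,024.56 Cr − 4,027.05 Cr| = 2.49 Cr (higher under Joint)

2.49 Cr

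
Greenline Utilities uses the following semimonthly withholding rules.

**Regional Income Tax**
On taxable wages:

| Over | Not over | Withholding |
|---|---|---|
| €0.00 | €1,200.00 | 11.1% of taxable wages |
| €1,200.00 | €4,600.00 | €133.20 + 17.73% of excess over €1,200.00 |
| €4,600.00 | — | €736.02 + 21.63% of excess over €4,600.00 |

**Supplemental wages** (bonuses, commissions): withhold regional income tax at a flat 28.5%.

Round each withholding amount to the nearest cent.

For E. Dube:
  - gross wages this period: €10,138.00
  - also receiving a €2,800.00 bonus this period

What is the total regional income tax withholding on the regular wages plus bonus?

€2,731.89

Regional Income Tax: taxable = €10,138.00
  €736.02 + 21.63% × (€10,138.00 − €4,600.00) = €736.02 + 21.63% × €5,538.00 = €1,933.89
Supplemental (28.5% flat on bonus): 28.5% × €2,800.00 = €798.00
Total regional income tax: €1,933.89 + €798.00 = €2,731.89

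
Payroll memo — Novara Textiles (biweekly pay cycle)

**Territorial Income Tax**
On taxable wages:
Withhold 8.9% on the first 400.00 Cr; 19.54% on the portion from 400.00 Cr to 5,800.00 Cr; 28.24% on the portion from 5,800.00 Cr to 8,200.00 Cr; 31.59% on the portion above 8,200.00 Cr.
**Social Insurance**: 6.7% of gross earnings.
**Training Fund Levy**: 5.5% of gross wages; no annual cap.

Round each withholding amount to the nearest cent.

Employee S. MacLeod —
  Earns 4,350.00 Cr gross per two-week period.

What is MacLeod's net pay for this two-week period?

Territorial Income Tax: taxable = 4,350.00 Cr
  35.60 Cr + 19.54% × (4,350.00 Cr − 400.00 Cr) = 35.60 Cr + 19.54% × 3,950.00 Cr = 807.43 Cr
Social Insurance: 6.7% × 4,350.00 Cr = 291.45 Cr
Training Fund Levy: 5.5% × 4,350.00 Cr = 239.25 Cr
Total withheld: 807.43 Cr + 291.45 Cr + 239.25 Cr = 1,338.13 Cr
Net pay: 4,350.00 Cr − 1,338.13 Cr = 3,011.87 Cr

3,011.87 Cr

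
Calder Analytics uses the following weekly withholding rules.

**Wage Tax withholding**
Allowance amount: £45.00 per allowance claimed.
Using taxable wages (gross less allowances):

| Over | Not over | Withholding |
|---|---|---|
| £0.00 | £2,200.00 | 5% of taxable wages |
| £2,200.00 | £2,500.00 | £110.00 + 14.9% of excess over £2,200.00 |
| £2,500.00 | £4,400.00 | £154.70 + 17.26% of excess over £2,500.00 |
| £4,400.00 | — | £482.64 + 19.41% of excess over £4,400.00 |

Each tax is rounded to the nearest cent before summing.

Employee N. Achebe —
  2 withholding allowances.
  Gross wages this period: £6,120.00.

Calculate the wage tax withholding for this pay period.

£799.02

Wage Tax: taxable = £6,120.00 − 2×£45.00 = £6,030.00
  £482.64 + 19.41% × (£6,030.00 − £4,400.00) = £482.64 + 19.41% × £1,630.00 = £799.02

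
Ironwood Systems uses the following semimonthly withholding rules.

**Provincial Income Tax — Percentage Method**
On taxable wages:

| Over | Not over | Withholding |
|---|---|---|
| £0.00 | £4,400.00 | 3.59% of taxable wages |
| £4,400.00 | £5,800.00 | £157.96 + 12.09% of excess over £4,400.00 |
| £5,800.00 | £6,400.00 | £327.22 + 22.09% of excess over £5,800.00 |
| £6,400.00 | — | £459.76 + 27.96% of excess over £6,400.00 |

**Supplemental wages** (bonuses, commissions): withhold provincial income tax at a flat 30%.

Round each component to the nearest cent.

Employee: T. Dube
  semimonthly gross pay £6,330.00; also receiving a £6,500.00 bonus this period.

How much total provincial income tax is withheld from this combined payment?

£2,394.30

Provincial Income Tax: taxable = £6,330.00
  £327.22 + 22.09% × (£6,330.00 − £5,800.00) = £327.22 + 22.09% × £530.00 = £444.30
Supplemental (30% flat on bonus): 30% × £6,500.00 = £1,950.00
Total provincial income tax: £444.30 + £1,950.00 = £2,394.30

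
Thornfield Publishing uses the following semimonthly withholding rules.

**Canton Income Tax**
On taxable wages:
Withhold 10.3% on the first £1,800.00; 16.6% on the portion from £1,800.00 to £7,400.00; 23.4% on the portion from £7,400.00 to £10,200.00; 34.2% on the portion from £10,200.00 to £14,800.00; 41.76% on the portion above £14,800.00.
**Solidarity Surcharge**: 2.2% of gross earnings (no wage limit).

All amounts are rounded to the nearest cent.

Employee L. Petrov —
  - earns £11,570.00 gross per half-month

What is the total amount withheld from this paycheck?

Canton Income Tax: taxable = £11,570.00
  £1,770.20 + 34.2% × (£11,570.00 − £10,200.00) = £1,770.20 + 34.2% × £1,370.00 = £2,238.74
Solidarity Surcharge: 2.2% × £11,570.00 = £254.54
Total: £2,238.74 + £254.54 = £2,493.28

£2,493.28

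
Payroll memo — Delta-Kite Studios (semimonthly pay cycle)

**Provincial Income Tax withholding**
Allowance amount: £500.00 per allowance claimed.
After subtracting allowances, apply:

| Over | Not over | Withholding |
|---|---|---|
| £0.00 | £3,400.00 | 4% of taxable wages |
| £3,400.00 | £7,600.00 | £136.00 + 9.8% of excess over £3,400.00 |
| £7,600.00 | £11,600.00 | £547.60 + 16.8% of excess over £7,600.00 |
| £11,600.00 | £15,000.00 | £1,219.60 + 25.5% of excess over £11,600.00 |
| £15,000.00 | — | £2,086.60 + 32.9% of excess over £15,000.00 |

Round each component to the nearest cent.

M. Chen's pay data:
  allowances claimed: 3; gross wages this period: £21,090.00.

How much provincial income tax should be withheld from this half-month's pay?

Provincial Income Tax: taxable = £21,090.00 − 3×£500.00 = £19,590.00
  £2,086.60 + 32.9% × (£19,590.00 − £15,000.00) = £2,086.60 + 32.9% × £4,590.00 = £3,596.71

£3,596.71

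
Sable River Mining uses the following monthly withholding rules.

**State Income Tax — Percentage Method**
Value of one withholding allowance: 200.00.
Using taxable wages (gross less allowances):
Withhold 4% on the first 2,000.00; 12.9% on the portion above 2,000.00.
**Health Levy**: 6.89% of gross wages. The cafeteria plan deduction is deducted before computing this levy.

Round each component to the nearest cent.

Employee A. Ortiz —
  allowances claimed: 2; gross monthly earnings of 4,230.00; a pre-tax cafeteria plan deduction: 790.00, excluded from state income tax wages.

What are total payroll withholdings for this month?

451.18

State Income Tax: taxable = 4,230.00 − 790.00 − 2×200.00 = 3,040.00
  80.00 + 12.9% × (3,040.00 − 2,000.00) = 80.00 + 12.9% × 1,040.00 = 214.16
Health Levy: 6.89% × 3,440.00 = 237.02
Total: 214.16 + 237.02 = 451.18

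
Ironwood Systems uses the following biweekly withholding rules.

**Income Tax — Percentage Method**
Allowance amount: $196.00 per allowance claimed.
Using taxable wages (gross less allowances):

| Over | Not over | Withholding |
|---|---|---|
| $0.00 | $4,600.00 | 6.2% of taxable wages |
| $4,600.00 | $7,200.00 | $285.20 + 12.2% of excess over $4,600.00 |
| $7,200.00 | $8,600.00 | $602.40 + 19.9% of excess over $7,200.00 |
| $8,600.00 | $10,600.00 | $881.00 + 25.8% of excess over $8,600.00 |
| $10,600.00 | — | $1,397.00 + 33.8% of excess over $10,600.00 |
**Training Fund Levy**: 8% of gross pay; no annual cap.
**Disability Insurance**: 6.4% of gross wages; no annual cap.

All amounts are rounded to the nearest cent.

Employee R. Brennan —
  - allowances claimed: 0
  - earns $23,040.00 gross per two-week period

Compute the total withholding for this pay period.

Income Tax: taxable = $23,040.00
  $1,397.00 + 33.8% × ($23,040.00 − $10,600.00) = $1,397.00 + 33.8% × $12,440.00 = $5,601.72
Training Fund Levy: 8% × $23,040.00 = $1,843.20
Disability Insurance: 6.4% × $23,040.00 = $1,474.56
Total: $5,601.72 + $1,843.20 + $1,474.56 = $8,919.48

$8,919.48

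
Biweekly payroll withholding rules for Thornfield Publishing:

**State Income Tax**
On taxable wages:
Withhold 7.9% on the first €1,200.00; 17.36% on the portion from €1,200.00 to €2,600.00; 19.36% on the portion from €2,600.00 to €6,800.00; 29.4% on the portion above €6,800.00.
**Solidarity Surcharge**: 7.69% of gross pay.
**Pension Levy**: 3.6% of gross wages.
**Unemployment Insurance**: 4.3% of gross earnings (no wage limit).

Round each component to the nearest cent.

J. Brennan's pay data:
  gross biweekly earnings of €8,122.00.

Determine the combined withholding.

€2,805.85

State Income Tax: taxable = €8,122.00
  €1,150.96 + 29.4% × (€8,122.00 − €6,800.00) = €1,150.96 + 29.4% × €1,322.00 = €1,539.63
Solidarity Surcharge: 7.69% × €8,122.00 = €624.58
Pension Levy: 3.6% × €8,122.00 = €292.39
Unemployment Insurance: 4.3% × €8,122.00 = €349.25
Total: €1,539.63 + €624.58 + €292.39 + €349.25 = €2,805.85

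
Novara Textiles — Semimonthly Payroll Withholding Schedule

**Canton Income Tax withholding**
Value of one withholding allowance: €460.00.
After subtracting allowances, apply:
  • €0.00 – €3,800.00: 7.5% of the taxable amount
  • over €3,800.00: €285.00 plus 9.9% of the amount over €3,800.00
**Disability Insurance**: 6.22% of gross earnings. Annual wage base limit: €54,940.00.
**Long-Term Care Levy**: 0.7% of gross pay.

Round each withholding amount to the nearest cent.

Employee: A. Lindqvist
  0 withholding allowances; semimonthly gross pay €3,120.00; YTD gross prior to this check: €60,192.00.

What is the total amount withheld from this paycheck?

Canton Income Tax: taxable = €3,120.00
  7.5% × €3,120.00 = €234.00
Disability Insurance: YTD €60,192.00 ≥ cap €54,940.00 → €0.00
Long-Term Care Levy: 0.7% × €3,120.00 = €21.84
Total: €234.00 + €0.00 + €21.84 = €255.84

€255.84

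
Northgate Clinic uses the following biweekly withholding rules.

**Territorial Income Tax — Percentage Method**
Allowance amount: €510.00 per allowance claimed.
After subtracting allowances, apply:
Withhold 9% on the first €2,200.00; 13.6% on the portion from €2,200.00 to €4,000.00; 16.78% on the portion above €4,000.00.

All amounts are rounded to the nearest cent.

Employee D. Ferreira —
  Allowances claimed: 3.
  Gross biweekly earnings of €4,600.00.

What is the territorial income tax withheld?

Territorial Income Tax: taxable = €4,600.00 − 3×€510.00 = €3,070.00
  €198.00 + 13.6% × (€3,070.00 − €2,200.00) = €198.00 + 13.6% × €870.00 = €316.32

€316.32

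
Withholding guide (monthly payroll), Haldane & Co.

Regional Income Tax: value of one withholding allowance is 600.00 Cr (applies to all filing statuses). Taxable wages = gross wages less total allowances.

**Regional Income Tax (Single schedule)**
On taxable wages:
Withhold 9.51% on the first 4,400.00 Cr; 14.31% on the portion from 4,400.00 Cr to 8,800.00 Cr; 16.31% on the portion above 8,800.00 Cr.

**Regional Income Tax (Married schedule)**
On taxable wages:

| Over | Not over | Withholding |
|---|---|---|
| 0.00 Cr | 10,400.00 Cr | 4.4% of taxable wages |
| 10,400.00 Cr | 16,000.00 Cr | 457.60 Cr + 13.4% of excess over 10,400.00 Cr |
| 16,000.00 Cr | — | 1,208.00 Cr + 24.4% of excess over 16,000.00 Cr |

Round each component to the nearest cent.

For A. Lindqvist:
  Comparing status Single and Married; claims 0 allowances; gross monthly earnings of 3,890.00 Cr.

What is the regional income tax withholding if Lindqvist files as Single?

Regional Income Tax (Single): taxable = 3,890.00 Cr
  9.51% × 3,890.00 Cr = 369.94 Cr

369.94 Cr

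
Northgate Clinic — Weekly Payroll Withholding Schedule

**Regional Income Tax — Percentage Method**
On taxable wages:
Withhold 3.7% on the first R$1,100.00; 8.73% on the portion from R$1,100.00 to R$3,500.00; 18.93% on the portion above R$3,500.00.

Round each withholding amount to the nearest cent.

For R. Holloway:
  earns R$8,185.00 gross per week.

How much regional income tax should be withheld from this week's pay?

R$1,137.09

Regional Income Tax: taxable = R$8,185.00
  R$250.22 + 18.93% × (R$8,185.00 − R$3,500.00) = R$250.22 + 18.93% × R$4,685.00 = R$1,137.09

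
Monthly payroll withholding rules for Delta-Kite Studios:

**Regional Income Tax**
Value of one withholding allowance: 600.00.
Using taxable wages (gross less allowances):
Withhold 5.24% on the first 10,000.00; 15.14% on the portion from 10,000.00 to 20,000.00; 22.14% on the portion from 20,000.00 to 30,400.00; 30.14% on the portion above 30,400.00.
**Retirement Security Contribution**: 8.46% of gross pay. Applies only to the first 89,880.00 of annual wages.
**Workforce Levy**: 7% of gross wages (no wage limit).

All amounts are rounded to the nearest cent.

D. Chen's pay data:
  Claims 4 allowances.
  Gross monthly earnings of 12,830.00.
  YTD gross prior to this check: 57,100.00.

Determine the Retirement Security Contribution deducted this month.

Retirement Security Contribution: 8.46% × 12,830.00 = 1,085.42

1,085.42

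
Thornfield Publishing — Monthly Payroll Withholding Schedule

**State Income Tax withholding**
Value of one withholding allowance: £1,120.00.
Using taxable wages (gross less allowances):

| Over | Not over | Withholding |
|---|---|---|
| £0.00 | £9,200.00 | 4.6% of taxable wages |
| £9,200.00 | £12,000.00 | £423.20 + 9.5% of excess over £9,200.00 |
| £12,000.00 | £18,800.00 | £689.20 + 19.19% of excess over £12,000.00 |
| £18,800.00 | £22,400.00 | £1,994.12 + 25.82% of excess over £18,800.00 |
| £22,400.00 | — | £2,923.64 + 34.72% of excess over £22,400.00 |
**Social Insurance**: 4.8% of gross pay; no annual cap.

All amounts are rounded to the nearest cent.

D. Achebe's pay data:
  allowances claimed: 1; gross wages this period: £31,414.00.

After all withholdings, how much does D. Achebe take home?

£24,241.69

State Income Tax: taxable = £31,414.00 − 1×£1,120.00 = £30,294.00
  £2,923.64 + 34.72% × (£30,294.00 − £22,400.00) = £2,923.64 + 34.72% × £7,894.00 = £5,664.44
Social Insurance: 4.8% × £31,414.00 = £1,507.87
Total withheld: £5,664.44 + £1,507.87 = £7,172.31
Net pay: £31,414.00 − £7,172.31 = £24,241.69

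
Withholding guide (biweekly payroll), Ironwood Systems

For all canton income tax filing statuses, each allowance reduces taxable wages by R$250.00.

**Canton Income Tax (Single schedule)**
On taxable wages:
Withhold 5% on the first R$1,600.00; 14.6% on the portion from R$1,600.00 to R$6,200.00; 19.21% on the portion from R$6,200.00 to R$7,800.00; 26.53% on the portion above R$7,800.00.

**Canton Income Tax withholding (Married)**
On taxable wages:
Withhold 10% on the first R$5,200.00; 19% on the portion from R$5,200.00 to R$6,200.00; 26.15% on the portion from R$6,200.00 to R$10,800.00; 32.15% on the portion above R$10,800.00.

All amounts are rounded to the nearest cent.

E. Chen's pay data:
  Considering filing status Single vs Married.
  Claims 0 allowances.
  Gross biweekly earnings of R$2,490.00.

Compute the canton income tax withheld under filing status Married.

R$249.00

Canton Income Tax (Married): taxable = R$2,490.00
  10% × R$2,490.00 = R$249.00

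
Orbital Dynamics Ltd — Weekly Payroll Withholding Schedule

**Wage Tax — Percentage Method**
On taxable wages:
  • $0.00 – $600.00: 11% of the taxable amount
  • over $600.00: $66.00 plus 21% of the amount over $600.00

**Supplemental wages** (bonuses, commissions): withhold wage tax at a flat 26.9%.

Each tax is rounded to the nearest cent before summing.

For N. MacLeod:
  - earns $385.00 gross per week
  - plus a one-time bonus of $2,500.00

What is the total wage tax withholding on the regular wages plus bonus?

$714.85

Wage Tax: taxable = $385.00
  11% × $385.00 = $42.35
Supplemental (26.9% flat on bonus): 26.9% × $2,500.00 = $672.50
Total wage tax: $42.35 + $672.50 = $714.85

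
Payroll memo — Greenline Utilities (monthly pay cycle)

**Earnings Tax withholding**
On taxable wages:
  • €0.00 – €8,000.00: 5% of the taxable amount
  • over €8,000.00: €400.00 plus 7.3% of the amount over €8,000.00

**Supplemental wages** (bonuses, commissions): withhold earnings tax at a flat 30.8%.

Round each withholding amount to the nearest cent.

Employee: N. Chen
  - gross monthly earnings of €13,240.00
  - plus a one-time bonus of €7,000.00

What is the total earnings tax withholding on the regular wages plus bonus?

Earnings Tax: taxable = €13,240.00
  €400.00 + 7.3% × (€13,240.00 − €8,000.00) = €400.00 + 7.3% × €5,240.00 = €782.52
Supplemental (30.8% flat on bonus): 30.8% × €7,000.00 = €2,156.00
Total earnings tax: €782.52 + €2,156.00 = €2,938.52

€2,938.52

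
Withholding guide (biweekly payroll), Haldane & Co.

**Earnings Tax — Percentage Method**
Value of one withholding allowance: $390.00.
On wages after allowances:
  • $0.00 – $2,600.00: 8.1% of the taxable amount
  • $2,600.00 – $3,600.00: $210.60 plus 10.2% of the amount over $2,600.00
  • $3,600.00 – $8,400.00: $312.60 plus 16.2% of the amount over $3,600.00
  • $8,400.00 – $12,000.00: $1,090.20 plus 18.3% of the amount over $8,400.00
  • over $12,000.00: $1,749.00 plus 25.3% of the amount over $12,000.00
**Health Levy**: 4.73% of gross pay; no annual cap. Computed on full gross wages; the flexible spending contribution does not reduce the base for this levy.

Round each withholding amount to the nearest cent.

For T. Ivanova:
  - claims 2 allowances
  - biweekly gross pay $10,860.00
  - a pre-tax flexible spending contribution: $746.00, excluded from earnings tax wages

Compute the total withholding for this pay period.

Earnings Tax: taxable = $10,860.00 − $746.00 − 2×$390.00 = $9,334.00
  $1,090.20 + 18.3% × ($9,334.00 − $8,400.00) = $1,090.20 + 18.3% × $934.00 = $1,261.12
Health Levy: 4.73% × $10,860.00 = $513.68
Total: $1,261.12 + $513.68 = $1,774.80

$1,774.80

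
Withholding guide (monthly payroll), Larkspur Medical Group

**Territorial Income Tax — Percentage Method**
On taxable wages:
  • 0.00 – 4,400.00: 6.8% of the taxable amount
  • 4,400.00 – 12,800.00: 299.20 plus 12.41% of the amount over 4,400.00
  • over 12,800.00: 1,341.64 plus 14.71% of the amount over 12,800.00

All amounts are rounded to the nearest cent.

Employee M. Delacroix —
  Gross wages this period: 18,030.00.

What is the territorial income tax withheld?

2,110.97

Territorial Income Tax: taxable = 18,030.00
  1,341.64 + 14.71% × (18,030.00 − 12,800.00) = 1,341.64 + 14.71% × 5,230.00 = 2,110.97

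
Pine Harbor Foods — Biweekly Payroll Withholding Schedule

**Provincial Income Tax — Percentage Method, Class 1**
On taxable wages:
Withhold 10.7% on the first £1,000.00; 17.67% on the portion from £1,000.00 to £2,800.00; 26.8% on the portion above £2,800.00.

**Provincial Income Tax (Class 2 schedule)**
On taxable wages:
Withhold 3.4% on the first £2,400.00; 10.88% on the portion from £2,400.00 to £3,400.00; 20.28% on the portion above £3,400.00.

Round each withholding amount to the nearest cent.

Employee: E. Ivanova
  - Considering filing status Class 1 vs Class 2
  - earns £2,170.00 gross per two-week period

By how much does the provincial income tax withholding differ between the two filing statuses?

£239.96

Provincial Income Tax (Class 1): taxable = £2,170.00
  £107.00 + 17.67% × (£2,170.00 − £1,000.00) = £107.00 + 17.67% × £1,170.00 = £313.74
Provincial Income Tax (Class 2): taxable = £2,170.00
  3.4% × £2,170.00 = £73.78
Difference: |£313.74 − £73.78| = £239.96 (higher under Class 1)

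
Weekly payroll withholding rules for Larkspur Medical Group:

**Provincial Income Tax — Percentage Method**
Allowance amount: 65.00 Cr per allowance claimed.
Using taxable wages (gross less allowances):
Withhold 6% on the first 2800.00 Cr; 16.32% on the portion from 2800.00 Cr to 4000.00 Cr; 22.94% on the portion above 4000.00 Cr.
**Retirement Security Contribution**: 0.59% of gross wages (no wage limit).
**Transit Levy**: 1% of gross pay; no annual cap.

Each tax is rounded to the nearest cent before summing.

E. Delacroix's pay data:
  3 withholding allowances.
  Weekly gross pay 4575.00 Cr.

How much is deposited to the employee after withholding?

Provincial Income Tax: taxable = 4575.00 Cr − 3×65.00 Cr = 4380.00 Cr
  363.84 Cr + 22.94% × (4380.00 Cr − 4000.00 Cr) = 363.84 Cr + 22.94% × 380.00 Cr = 451.01 Cr
Retirement Security Contribution: 0.59% × 4575.00 Cr = 26.99 Cr
Transit Levy: 1% × 4575.00 Cr = 45.75 Cr
Total withheld: 451.01 Cr + 26.99 Cr + 45.75 Cr = 523.75 Cr
Net pay: 4575.00 Cr − 523.75 Cr = 4051.25 Cr

4051.25 Cr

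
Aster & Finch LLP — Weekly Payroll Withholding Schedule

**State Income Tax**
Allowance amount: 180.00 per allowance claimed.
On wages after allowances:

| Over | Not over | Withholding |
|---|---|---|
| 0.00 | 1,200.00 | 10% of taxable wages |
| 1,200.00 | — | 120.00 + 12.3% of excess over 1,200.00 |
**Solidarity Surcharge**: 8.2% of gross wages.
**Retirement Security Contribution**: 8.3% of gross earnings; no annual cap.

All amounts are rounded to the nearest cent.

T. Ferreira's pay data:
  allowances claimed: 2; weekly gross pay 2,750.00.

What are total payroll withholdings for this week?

720.12

State Income Tax: taxable = 2,750.00 − 2×180.00 = 2,390.00
  120.00 + 12.3% × (2,390.00 − 1,200.00) = 120.00 + 12.3% × 1,190.00 = 266.37
Solidarity Surcharge: 8.2% × 2,750.00 = 225.50
Retirement Security Contribution: 8.3% × 2,750.00 = 228.25
Total: 266.37 + 225.50 + 228.25 = 720.12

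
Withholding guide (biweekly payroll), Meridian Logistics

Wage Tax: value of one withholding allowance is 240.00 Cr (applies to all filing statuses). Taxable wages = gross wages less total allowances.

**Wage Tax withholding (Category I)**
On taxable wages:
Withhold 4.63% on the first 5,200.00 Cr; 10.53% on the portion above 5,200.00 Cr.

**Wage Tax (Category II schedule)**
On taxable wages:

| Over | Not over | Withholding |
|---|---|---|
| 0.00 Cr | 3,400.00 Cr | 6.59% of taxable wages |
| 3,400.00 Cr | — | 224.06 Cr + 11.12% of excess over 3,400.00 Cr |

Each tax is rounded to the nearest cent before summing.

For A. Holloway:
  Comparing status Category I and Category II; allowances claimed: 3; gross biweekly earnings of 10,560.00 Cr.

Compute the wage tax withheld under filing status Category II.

940.19 Cr

Wage Tax (Category II): taxable = 10,560.00 Cr − 3×240.00 Cr = 9,840.00 Cr
  224.06 Cr + 11.12% × (9,840.00 Cr − 3,400.00 Cr) = 224.06 Cr + 11.12% × 6,440.00 Cr = 940.19 Cr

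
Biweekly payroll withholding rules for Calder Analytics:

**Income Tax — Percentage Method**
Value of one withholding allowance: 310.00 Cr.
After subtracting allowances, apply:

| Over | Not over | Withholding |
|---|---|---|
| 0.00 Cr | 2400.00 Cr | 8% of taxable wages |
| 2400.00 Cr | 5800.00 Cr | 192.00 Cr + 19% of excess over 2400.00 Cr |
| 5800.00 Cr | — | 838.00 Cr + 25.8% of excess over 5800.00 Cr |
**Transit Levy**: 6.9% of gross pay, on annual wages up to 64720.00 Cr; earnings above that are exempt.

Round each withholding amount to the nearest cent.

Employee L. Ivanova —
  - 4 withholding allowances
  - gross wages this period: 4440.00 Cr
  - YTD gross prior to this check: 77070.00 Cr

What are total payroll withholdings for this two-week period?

344.00 Cr

Income Tax: taxable = 4440.00 Cr − 4×310.00 Cr = 3200.00 Cr
  192.00 Cr + 19% × (3200.00 Cr − 2400.00 Cr) = 192.00 Cr + 19% × 800.00 Cr = 344.00 Cr
Transit Levy: YTD 77070.00 Cr ≥ cap 64720.00 Cr → 0.00 Cr
Total: 344.00 Cr + 0.00 Cr = 344.00 Cr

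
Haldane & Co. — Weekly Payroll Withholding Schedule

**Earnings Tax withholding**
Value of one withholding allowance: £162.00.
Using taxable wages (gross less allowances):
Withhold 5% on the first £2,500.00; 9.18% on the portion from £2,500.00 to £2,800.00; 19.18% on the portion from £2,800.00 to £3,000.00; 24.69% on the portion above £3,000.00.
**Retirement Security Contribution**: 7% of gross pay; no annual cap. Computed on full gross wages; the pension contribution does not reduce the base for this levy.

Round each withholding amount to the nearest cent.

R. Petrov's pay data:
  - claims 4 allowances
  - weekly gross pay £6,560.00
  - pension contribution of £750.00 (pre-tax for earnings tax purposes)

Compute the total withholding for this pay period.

Earnings Tax: taxable = £6,560.00 − £750.00 − 4×£162.00 = £5,162.00
  £190.90 + 24.69% × (£5,162.00 − £3,000.00) = £190.90 + 24.69% × £2,162.00 = £724.70
Retirement Security Contribution: 7% × £6,560.00 = £459.20
Total: £724.70 + £459.20 = £1,183.90

£1,183.90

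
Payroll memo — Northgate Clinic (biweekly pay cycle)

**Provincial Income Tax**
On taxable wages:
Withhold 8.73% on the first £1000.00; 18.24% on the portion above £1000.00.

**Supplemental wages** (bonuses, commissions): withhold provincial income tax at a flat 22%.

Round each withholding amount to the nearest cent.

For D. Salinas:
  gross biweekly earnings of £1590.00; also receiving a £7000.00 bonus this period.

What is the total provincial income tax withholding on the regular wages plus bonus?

Provincial Income Tax: taxable = £1590.00
  £87.30 + 18.24% × (£1590.00 − £1000.00) = £87.30 + 18.24% × £590.00 = £194.92
Supplemental (22% flat on bonus): 22% × £7000.00 = £1540.00
Total provincial income tax: £194.92 + £1540.00 = £1734.92

£1734.92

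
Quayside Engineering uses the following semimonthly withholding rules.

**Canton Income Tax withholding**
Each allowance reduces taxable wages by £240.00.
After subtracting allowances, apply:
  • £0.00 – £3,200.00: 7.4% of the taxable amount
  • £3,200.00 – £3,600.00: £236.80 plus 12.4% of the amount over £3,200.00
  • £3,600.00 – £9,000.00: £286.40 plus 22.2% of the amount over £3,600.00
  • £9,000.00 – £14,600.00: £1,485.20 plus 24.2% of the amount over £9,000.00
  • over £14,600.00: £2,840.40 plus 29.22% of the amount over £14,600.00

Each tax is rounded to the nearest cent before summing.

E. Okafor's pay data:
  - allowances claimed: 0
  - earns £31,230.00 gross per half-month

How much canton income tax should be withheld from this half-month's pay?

Canton Income Tax: taxable = £31,230.00
  £2,840.40 + 29.22% × (£31,230.00 − £14,600.00) = £2,840.40 + 29.22% × £16,630.00 = £7,699.69

£7,699.69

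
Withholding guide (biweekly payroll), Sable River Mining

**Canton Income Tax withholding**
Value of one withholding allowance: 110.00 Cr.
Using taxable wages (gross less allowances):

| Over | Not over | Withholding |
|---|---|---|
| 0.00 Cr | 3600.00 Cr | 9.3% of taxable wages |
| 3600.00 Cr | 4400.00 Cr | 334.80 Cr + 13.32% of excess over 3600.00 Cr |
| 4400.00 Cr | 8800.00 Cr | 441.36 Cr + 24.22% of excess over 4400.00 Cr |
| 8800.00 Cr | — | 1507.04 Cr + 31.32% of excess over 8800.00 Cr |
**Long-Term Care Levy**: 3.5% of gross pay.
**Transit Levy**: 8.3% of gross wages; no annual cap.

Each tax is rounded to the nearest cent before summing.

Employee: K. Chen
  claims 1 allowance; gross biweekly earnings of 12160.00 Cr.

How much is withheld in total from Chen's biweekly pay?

Canton Income Tax: taxable = 12160.00 Cr − 1×110.00 Cr = 12050.00 Cr
  1507.04 Cr + 31.32% × (12050.00 Cr − 8800.00 Cr) = 1507.04 Cr + 31.32% × 3250.00 Cr = 2524.94 Cr
Long-Term Care Levy: 3.5% × 12160.00 Cr = 425.60 Cr
Transit Levy: 8.3% × 12160.00 Cr = 1009.28 Cr
Total: 2524.94 Cr + 425.60 Cr + 1009.28 Cr = 3959.82 Cr

3959.82 Cr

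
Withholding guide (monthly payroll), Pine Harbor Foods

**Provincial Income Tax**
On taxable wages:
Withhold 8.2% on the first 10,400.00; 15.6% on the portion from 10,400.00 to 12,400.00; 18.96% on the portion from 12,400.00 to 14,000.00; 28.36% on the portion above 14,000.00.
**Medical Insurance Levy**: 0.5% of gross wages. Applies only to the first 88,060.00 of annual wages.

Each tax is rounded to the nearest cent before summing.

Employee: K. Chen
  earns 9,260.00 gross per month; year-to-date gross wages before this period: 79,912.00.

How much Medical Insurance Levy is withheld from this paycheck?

Medical Insurance Levy: cap 88,060.00 − YTD 79,912.00 = 8,148.00 subject; 0.5% × 8,148.00 = 40.74

40.74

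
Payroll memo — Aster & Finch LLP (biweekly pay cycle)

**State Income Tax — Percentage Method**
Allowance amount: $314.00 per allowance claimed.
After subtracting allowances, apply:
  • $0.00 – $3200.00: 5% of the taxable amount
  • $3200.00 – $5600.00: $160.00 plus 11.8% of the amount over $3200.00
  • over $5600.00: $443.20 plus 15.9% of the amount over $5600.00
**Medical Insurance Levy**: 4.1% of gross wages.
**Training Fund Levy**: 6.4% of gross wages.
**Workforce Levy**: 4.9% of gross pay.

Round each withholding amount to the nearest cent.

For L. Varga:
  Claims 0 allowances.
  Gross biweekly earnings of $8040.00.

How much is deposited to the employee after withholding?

$5970.68

State Income Tax: taxable = $8040.00
  $443.20 + 15.9% × ($8040.00 − $5600.00) = $443.20 + 15.9% × $2440.00 = $831.16
Medical Insurance Levy: 4.1% × $8040.00 = $329.64
Training Fund Levy: 6.4% × $8040.00 = $514.56
Workforce Levy: 4.9% × $8040.00 = $393.96
Total withheld: $831.16 + $329.64 + $514.56 + $393.96 = $2069.32
Net pay: $8040.00 − $2069.32 = $5970.68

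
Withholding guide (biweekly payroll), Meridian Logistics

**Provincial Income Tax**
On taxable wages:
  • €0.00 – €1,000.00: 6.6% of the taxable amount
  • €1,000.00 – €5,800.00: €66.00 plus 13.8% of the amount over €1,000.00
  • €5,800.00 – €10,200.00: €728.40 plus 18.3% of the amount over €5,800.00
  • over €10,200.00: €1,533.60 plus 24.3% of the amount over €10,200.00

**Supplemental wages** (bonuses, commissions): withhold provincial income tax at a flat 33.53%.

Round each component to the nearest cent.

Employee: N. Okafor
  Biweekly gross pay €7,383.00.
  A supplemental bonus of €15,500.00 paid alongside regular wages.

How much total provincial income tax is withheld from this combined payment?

Provincial Income Tax: taxable = €7,383.00
  €728.40 + 18.3% × (€7,383.00 − €5,800.00) = €728.40 + 18.3% × €1,583.00 = €1,018.09
Supplemental (33.53% flat on bonus): 33.53% × €15,500.00 = €5,197.15
Total provincial income tax: €1,018.09 + €5,197.15 = €6,215.24

€6,215.24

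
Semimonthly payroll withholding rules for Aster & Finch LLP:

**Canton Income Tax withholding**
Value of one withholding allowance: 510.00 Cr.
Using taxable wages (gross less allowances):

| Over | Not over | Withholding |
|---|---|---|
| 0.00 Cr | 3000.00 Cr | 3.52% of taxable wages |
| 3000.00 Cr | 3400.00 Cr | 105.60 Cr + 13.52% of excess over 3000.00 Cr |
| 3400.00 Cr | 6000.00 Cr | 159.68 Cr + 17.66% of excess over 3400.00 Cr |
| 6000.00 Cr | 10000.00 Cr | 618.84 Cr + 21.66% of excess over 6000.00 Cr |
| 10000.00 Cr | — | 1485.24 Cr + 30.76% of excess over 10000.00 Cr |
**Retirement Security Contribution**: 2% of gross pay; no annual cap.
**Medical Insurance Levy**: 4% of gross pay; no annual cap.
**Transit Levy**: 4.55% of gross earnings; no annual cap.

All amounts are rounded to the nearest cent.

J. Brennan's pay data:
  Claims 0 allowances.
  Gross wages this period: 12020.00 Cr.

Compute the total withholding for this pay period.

3374.70 Cr

Canton Income Tax: taxable = 12020.00 Cr
  1485.24 Cr + 30.76% × (12020.00 Cr − 10000.00 Cr) = 1485.24 Cr + 30.76% × 2020.00 Cr = 2106.59 Cr
Retirement Security Contribution: 2% × 12020.00 Cr = 240.40 Cr
Medical Insurance Levy: 4% × 12020.00 Cr = 480.80 Cr
Transit Levy: 4.55% × 12020.00 Cr = 546.91 Cr
Total: 2106.59 Cr + 240.40 Cr + 480.80 Cr + 546.91 Cr = 3374.70 Cr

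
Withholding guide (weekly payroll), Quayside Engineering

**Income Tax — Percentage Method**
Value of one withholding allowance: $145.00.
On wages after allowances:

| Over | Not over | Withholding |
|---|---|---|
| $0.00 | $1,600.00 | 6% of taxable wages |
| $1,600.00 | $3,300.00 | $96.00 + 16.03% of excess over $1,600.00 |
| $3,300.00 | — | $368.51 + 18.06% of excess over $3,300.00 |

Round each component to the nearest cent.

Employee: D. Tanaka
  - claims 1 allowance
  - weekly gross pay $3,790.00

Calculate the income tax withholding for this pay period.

Income Tax: taxable = $3,790.00 − 1×$145.00 = $3,645.00
  $368.51 + 18.06% × ($3,645.00 − $3,300.00) = $368.51 + 18.06% × $345.00 = $430.82

$430.82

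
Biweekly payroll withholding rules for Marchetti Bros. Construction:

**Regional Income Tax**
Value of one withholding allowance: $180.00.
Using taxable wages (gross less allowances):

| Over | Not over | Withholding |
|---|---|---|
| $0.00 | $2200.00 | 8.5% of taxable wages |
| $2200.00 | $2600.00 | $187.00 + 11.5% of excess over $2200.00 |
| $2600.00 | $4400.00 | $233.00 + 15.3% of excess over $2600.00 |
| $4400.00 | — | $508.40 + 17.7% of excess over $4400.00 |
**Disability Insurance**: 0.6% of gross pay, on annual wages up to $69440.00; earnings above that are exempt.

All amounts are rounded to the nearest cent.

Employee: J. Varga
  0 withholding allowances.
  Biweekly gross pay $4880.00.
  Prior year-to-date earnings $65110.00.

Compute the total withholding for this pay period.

Regional Income Tax: taxable = $4880.00
  $508.40 + 17.7% × ($4880.00 − $4400.00) = $508.40 + 17.7% × $480.00 = $593.36
Disability Insurance: cap $69440.00 − YTD $65110.00 = $4330.00 subject; 0.6% × $4330.00 = $25.98
Total: $593.36 + $25.98 = $619.34

$619.34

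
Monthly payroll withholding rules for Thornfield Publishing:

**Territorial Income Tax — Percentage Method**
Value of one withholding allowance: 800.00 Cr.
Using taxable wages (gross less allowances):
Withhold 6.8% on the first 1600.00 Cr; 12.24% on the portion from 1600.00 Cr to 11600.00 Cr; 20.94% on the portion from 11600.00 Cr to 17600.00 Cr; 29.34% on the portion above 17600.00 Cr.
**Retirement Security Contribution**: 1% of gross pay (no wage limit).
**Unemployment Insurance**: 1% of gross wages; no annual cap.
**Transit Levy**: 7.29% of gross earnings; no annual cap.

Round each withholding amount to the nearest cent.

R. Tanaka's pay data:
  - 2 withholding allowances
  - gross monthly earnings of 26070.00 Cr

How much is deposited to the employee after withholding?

Territorial Income Tax: taxable = 26070.00 Cr − 2×800.00 Cr = 24470.00 Cr
  2589.20 Cr + 29.34% × (24470.00 Cr − 17600.00 Cr) = 2589.20 Cr + 29.34% × 6870.00 Cr = 4604.86 Cr
Retirement Security Contribution: 1% × 26070.00 Cr = 260.70 Cr
Unemployment Insurance: 1% × 26070.00 Cr = 260.70 Cr
Transit Levy: 7.29% × 26070.00 Cr = 1900.50 Cr
Total withheld: 4604.86 Cr + 260.70 Cr + 260.70 Cr + 1900.50 Cr = 7026.76 Cr
Net pay: 26070.00 Cr − 7026.76 Cr = 19043.24 Cr

19043.24 Cr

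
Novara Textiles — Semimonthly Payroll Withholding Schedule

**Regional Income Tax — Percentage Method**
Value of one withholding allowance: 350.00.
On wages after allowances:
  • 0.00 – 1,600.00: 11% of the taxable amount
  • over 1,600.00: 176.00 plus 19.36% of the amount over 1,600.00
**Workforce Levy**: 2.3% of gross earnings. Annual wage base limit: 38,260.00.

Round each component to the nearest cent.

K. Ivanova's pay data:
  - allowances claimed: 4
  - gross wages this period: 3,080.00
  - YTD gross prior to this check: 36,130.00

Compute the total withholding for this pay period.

Regional Income Tax: taxable = 3,080.00 − 4×350.00 = 1,680.00
  176.00 + 19.36% × (1,680.00 − 1,600.00) = 176.00 + 19.36% × 80.00 = 191.49
Workforce Levy: cap 38,260.00 − YTD 36,130.00 = 2,130.00 subject; 2.3% × 2,130.00 = 48.99
Total: 191.49 + 48.99 = 240.48

240.48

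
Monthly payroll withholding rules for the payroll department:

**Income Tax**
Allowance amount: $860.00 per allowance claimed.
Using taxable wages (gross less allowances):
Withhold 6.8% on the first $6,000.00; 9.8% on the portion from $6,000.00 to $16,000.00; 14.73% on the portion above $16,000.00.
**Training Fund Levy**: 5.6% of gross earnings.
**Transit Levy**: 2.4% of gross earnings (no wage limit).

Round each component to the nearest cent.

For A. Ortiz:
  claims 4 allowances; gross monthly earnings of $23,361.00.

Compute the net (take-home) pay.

Income Tax: taxable = $23,361.00 − 4×$860.00 = $19,921.00
  $1,388.00 + 14.73% × ($19,921.00 − $16,000.00) = $1,388.00 + 14.73% × $3,921.00 = $1,965.56
Training Fund Levy: 5.6% × $23,361.00 = $1,308.22
Transit Levy: 2.4% × $23,361.00 = $560.66
Total withheld: $1,965.56 + $1,308.22 + $560.66 = $3,834.44
Net pay: $23,361.00 − $3,834.44 = $19,526.56

$19,526.56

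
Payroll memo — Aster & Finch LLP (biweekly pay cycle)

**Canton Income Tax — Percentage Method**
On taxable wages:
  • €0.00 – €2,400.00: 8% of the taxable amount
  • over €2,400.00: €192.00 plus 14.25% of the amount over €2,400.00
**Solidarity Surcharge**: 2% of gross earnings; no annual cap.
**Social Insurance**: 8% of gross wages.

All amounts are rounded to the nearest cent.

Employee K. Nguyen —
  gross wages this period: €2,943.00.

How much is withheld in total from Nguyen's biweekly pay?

€563.68

Canton Income Tax: taxable = €2,943.00
  €192.00 + 14.25% × (€2,943.00 − €2,400.00) = €192.00 + 14.25% × €543.00 = €269.38
Solidarity Surcharge: 2% × €2,943.00 = €58.86
Social Insurance: 8% × €2,943.00 = €235.44
Total: €269.38 + €58.86 + €235.44 = €563.68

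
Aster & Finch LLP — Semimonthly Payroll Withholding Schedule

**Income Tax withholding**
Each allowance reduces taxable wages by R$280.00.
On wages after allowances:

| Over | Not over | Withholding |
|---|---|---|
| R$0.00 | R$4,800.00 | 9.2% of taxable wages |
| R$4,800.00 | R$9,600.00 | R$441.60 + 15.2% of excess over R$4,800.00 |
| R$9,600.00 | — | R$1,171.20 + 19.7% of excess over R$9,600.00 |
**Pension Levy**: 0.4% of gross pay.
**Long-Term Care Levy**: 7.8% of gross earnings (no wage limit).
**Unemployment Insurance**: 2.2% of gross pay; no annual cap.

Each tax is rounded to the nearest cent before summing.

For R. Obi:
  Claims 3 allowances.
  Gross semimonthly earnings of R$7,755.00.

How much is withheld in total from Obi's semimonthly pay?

Income Tax: taxable = R$7,755.00 − 3×R$280.00 = R$6,915.00
  R$441.60 + 15.2% × (R$6,915.00 − R$4,800.00) = R$441.60 + 15.2% × R$2,115.00 = R$763.08
Pension Levy: 0.4% × R$7,755.00 = R$31.02
Long-Term Care Levy: 7.8% × R$7,755.00 = R$604.89
Unemployment Insurance: 2.2% × R$7,755.00 = R$170.61
Total: R$763.08 + R$31.02 + R$604.89 + R$170.61 = R$1,569.60

R$1,569.60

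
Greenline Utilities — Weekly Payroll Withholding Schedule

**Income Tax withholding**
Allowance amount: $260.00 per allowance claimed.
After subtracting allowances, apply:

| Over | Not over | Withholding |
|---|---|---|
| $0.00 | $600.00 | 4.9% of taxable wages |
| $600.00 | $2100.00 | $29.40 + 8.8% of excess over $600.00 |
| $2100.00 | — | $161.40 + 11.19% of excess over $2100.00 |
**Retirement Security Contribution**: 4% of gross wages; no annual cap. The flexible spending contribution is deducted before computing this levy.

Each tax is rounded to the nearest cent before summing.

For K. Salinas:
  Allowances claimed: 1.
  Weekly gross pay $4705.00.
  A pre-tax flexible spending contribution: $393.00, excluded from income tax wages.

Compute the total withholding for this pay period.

$552.31

Income Tax: taxable = $4705.00 − $393.00 − 1×$260.00 = $4052.00
  $161.40 + 11.19% × ($4052.00 − $2100.00) = $161.40 + 11.19% × $1952.00 = $379.83
Retirement Security Contribution: 4% × $4312.00 = $172.48
Total: $379.83 + $172.48 = $552.31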